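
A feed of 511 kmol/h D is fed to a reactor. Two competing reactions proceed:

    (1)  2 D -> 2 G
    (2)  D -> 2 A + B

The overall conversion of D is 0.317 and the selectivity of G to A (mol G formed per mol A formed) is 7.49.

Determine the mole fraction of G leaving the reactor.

0.286

Conversion of D: D consumed = 0.317 × 511 = 162 kmol/h = 2ξ₁ + 1ξ₂.
Selectivity: 2ξ₁ / (2ξ₂) = 7.49 → ξ₁ = 7.49 ξ₂.
Substitute: (2·7.49 + 1) ξ₂ = 162 → ξ₂ = 10.14 kmol/h, ξ₁ = 75.93 kmol/h.
Outlet amounts (n = n₀ + Σ ν·ξ):
  D: 511 − 2(75.93) − 1(10.14) = 349
  G: 0 + 2(75.93) = 151.9
  A: 0 + 2(10.14) = 20.27
  B: 0 + 1(10.14) = 10.14
Total out = 531.3 kmol/h; y_G = 151.9 / 531.3 = 0.2858.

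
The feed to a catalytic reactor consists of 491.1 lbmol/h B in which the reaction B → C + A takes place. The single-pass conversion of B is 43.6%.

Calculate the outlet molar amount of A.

214 lbmol/h

B reacted = 0.436 × 491.1 = 214.1 lbmol/h; ν_B = −1, so ξ = 214.1/1 = 214.1 lbmol/h.
Outlet amounts (n = n₀ + ν ξ):
  B: 491.1 − 1(214.1) = 277
  C: 0 + 1(214.1) = 214.1
  A: 0 + 1(214.1) = 214.1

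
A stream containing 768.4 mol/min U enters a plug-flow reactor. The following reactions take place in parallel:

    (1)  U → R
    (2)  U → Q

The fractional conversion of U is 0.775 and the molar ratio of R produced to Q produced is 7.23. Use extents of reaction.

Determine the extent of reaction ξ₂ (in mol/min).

ξ₂ = 72.4 mol/min

Conversion of U: U consumed = 0.775 × 768.4 = 595.5 mol/min = 1ξ₁ + 1ξ₂.
Selectivity: 1ξ₁ / (1ξ₂) = 7.23 → ξ₁ = 7.23 ξ₂.
Substitute: (1·7.23 + 1) ξ₂ = 595.5 → ξ₂ = 72.36 mol/min, ξ₁ = 523.2 mol/min.
Outlet amounts (n = n₀ + Σ ν·ξ):
  U: 768.4 − 1(523.2) − 1(72.36) = 172.9
  R: 0 + 1(523.2) = 523.2
  Q: 0 + 1(72.36) = 72.36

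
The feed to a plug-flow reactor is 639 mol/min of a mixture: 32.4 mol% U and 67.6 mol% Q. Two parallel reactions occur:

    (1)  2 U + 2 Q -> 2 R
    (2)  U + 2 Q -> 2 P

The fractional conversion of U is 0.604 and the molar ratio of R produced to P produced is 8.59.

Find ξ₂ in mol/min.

ξ₂ = 6.88 mol/min

Conversion of U: U consumed = 0.604 × 207 = 125 mol/min = 2ξ₁ + 1ξ₂.
Selectivity: 2ξ₁ / (2ξ₂) = 8.59 → ξ₁ = 8.59 ξ₂.
Substitute: (2·8.59 + 1) ξ₂ = 125 → ξ₂ = 6.878 mol/min, ξ₁ = 59.09 mol/min.
Outlet amounts (n = n₀ + Σ ν·ξ):
  U: 207 − 2(59.09) − 1(6.878) = 81.99
  Q: 432 − 2(59.09) − 2(6.878) = 300
  R: 0 + 2(59.09) = 118.2
  P: 0 + 2(6.878) = 13.76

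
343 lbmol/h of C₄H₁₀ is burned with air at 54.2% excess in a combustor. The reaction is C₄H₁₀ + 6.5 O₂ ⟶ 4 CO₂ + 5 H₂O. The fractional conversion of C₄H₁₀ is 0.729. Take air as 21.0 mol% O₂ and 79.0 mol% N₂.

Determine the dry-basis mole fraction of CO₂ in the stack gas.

0.0631

Stoichiometric O₂ = 6.5 × 343 = 2230 lbmol/h; O₂ fed = 2230 × 1.542 = 3438 lbmol/h.
N₂ fed = 3438 × 79/21 = 12930 lbmol/h.
Fuel reacted = 0.729 × 343 → ξ = 250 lbmol/h.
Outlet (n = n₀ + ν ξ):
  C₄H₁₀: 343 − 1(250) = 92.95
  O₂: 3438 − 6.5(250) = 1813
  N₂: 12930 (inert)
  CO₂: 0 + 4(250) = 1000
  H₂O: 0 + 5(250) = 1250
Dry total = 15840 lbmol/h; y_CO₂ (dry) = 1000 / 15840 = 0.06315.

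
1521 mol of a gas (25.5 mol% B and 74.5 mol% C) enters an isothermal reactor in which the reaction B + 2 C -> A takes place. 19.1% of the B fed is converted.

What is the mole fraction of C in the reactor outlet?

0.717

B reacted = 0.191 × 387.9 = 74.08 mol; ν_B = −1, so ξ = 74.08/1 = 74.08 mol.
Outlet amounts (n = n₀ + ν ξ):
  B: 387.9 − 1(74.08) = 313.8
  C: 1133 − 2(74.08) = 985
  A: 0 + 1(74.08) = 74.08
Total out = 1373 mol; y_C = 985 / 1373 = 0.7175.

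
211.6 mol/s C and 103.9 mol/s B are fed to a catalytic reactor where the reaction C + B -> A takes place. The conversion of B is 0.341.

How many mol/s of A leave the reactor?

35.4 mol/s

B reacted = 0.341 × 103.9 = 35.43 mol/s; ν_B = −1, so ξ = 35.43/1 = 35.43 mol/s.
Outlet amounts (n = n₀ + ν ξ):
  C: 211.6 − 1(35.43) = 176.2
  B: 103.9 − 1(35.43) = 68.47
  A: 0 + 1(35.43) = 35.43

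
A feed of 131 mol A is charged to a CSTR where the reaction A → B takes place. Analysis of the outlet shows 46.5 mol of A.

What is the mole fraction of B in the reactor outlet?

For A: n = n₀ − 1ξ → 46.5 = 131 − 1ξ, giving ξ = 84.5 mol.
Outlet amounts (n = n₀ + ν ξ):
  A: 131 − 1(84.5) = 46.5
  B: 0 + 1(84.5) = 84.5
Total out = 131 mol; y_B = 84.5 / 131 = 0.645.

0.645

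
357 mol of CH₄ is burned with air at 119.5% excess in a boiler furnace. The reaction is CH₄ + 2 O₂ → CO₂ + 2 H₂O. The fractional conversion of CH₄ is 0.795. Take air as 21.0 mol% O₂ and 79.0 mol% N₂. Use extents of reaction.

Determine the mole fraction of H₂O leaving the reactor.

Stoichiometric O₂ = 2 × 357 = 714 mol; O₂ fed = 714 × 2.195 = 1567 mol.
N₂ fed = 1567 × 79/21 = 5896 mol.
Fuel reacted = 0.795 × 357 → ξ = 283.8 mol.
Outlet (n = n₀ + ν ξ):
  CH₄: 357 − 1(283.8) = 73.19
  O₂: 1567 − 2(283.8) = 999.6
  N₂: 5896 (inert)
  CO₂: 0 + 1(283.8) = 283.8
  H₂O: 0 + 2(283.8) = 567.6
Total out = 7820 mol; y_H₂O = 567.6 / 7820 = 0.07259.

0.0726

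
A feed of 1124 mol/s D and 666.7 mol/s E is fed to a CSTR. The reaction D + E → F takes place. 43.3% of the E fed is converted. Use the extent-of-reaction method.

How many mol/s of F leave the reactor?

289 mol/s

E reacted = 0.433 × 666.7 = 288.7 mol/s; ν_E = −1, so ξ = 288.7/1 = 288.7 mol/s.
Outlet amounts (n = n₀ + ν ξ):
  D: 1124 − 1(288.7) = 835.3
  E: 666.7 − 1(288.7) = 378
  F: 0 + 1(288.7) = 288.7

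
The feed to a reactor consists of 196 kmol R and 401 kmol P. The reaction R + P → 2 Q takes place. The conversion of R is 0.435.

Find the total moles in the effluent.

R reacted = 0.435 × 196 = 85.26 kmol; ν_R = −1, so ξ = 85.26/1 = 85.26 kmol.
Outlet amounts (n = n₀ + ν ξ):
  R: 196 − 1(85.26) = 110.7
  P: 401 − 1(85.26) = 315.7
  Q: 0 + 2(85.26) = 170.5
Total out = 110.7 + 315.7 + 170.5 = 597 kmol.

597 kmol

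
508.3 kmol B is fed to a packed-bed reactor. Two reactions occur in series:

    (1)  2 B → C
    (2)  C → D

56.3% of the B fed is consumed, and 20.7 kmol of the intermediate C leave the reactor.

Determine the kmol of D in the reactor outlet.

122 kmol

Conversion of B: B consumed = 2ξ₁ = 0.563 × 508.3 → ξ₁ = 143.1 kmol.
C balance: n_C = 0 + 1ξ₁ − 1ξ₂ = 20.7 → ξ₂ = (1·143.1 − 20.7)/1 = 122.4 kmol.
Outlet amounts (n = n₀ + Σ ν·ξ):
  B: 508.3 − 2(143.1) = 222.1
  C: 0 + 1(143.1) − 1(122.4) = 20.7
  D: 0 + 1(122.4) = 122.4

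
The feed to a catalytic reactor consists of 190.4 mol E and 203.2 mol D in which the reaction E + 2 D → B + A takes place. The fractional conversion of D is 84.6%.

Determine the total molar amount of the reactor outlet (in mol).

D reacted = 0.846 × 203.2 = 171.9 mol; ν_D = −2, so ξ = 171.9/2 = 85.95 mol.
Outlet amounts (n = n₀ + ν ξ):
  E: 190.4 − 1(85.95) = 104.4
  D: 203.2 − 2(85.95) = 31.29
  B: 0 + 1(85.95) = 85.95
  A: 0 + 1(85.95) = 85.95
Total out = 104.4 + 31.29 + 85.95 + 85.95 = 307.6 mol.

308 mol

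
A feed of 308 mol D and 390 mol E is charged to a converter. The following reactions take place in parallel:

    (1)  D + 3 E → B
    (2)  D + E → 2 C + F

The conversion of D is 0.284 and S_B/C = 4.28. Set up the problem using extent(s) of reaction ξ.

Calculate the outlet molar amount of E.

Conversion of D: D consumed = 0.284 × 308 = 87.47 mol = 1ξ₁ + 1ξ₂.
Selectivity: 1ξ₁ / (2ξ₂) = 4.28 → ξ₁ = 8.56 ξ₂.
Substitute: (1·8.56 + 1) ξ₂ = 87.47 → ξ₂ = 9.15 mol, ξ₁ = 78.32 mol.
Outlet amounts (n = n₀ + Σ ν·ξ):
  D: 308 − 1(78.32) − 1(9.15) = 220.5
  E: 390 − 3(78.32) − 1(9.15) = 145.9
  B: 0 + 1(78.32) = 78.32
  C: 0 + 2(9.15) = 18.3
  F: 0 + 1(9.15) = 9.15

146 mol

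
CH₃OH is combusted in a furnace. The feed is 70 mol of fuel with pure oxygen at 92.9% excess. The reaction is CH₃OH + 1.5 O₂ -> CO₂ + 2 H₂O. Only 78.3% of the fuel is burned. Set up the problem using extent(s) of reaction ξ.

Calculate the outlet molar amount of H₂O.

Stoichiometric O₂ = 1.5 × 70 = 105 mol; O₂ fed = 105 × 1.929 = 202.5 mol.
Fuel reacted = 0.783 × 70 → ξ = 54.81 mol.
Outlet (n = n₀ + ν ξ):
  CH₃OH: 70 − 1(54.81) = 15.19
  O₂: 202.5 − 1.5(54.81) = 120.3
  CO₂: 0 + 1(54.81) = 54.81
  H₂O: 0 + 2(54.81) = 109.6

110 mol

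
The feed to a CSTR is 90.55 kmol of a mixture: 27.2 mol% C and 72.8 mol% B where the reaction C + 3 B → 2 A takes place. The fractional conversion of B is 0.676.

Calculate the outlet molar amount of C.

9.78 kmol

B reacted = 0.676 × 65.92 = 44.56 kmol; ν_B = −3, so ξ = 44.56/3 = 14.85 kmol.
Outlet amounts (n = n₀ + ν ξ):
  C: 24.63 − 1(14.85) = 9.776
  B: 65.92 − 3(14.85) = 21.36
  A: 0 + 2(14.85) = 29.71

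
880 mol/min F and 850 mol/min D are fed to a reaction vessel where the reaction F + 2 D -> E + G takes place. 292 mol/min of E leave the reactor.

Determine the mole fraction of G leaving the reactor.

For E: n = n₀ + 1ξ → 292 = 0 + 1ξ, giving ξ = 292 mol/min.
Outlet amounts (n = n₀ + ν ξ):
  F: 880 − 1(292) = 588
  D: 850 − 2(292) = 266
  E: 0 + 1(292) = 292
  G: 0 + 1(292) = 292
Total out = 1438 mol/min; y_G = 292 / 1438 = 0.2031.

0.203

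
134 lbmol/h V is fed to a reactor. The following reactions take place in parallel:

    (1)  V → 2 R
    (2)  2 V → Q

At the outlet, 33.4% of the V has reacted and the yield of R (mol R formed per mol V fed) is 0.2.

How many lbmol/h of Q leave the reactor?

15.7 lbmol/h

Yield of R: 2ξ₁ / 134 = 0.2 → ξ₁ = 13.4 lbmol/h.
Conversion of V: 1ξ₁ + 2ξ₂ = 0.334 × 134 = 44.76 → ξ₂ = 15.68 lbmol/h.
Outlet amounts (n = n₀ + Σ ν·ξ):
  V: 134 − 1(13.4) − 2(15.68) = 89.24
  R: 0 + 2(13.4) = 26.8
  Q: 0 + 1(15.68) = 15.68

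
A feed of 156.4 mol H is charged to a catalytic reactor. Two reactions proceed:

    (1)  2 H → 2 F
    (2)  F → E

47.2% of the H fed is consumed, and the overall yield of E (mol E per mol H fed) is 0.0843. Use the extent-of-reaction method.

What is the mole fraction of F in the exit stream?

Conversion of H: H consumed = 2ξ₁ = 0.472 × 156.4 → ξ₁ = 36.91 mol.
Yield of E: 1ξ₂ / 156.4 = 0.0843 → ξ₂ = 13.18 mol.
Outlet amounts (n = n₀ + Σ ν·ξ):
  H: 156.4 − 2(36.91) = 82.58
  F: 0 + 2(36.91) − 1(13.18) = 60.64
  E: 0 + 1(13.18) = 13.18
Total out = 156.4 mol; y_F = 60.64 / 156.4 = 0.3877.

0.388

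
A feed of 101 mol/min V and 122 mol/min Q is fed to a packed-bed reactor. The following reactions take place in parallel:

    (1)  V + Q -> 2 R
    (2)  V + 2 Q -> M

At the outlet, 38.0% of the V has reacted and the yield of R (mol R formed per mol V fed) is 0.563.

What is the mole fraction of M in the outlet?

Yield of R: 2ξ₁ / 101 = 0.563 → ξ₁ = 28.43 mol/min.
Conversion of V: 1ξ₁ + 1ξ₂ = 0.38 × 101 = 38.38 → ξ₂ = 9.949 mol/min.
Outlet amounts (n = n₀ + Σ ν·ξ):
  V: 101 − 1(28.43) − 1(9.949) = 62.62
  Q: 122 − 1(28.43) − 2(9.949) = 73.67
  R: 0 + 2(28.43) = 56.86
  M: 0 + 1(9.949) = 9.949
Total out = 203.1 mol/min; y_M = 9.949 / 203.1 = 0.04898.

0.049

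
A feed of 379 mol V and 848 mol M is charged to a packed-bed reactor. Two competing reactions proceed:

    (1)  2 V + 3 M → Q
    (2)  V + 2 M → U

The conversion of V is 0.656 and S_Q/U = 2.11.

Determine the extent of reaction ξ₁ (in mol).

Conversion of V: V consumed = 0.656 × 379 = 248.6 mol = 2ξ₁ + 1ξ₂.
Selectivity: 1ξ₁ / (1ξ₂) = 2.11 → ξ₁ = 2.11 ξ₂.
Substitute: (2·2.11 + 1) ξ₂ = 248.6 → ξ₂ = 47.63 mol, ξ₁ = 100.5 mol.
Outlet amounts (n = n₀ + Σ ν·ξ):
  V: 379 − 2(100.5) − 1(47.63) = 130.4
  M: 848 − 3(100.5) − 2(47.63) = 451.2
  Q: 0 + 1(100.5) = 100.5
  U: 0 + 1(47.63) = 47.63

ξ₁ = 100 mol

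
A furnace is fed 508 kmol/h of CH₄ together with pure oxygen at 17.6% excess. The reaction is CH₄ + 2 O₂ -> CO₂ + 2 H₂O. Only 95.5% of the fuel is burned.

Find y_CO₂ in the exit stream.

Stoichiometric O₂ = 2 × 508 = 1016 kmol/h; O₂ fed = 1016 × 1.176 = 1195 kmol/h.
Fuel reacted = 0.955 × 508 → ξ = 485.1 kmol/h.
Outlet (n = n₀ + ν ξ):
  CH₄: 508 − 1(485.1) = 22.86
  O₂: 1195 − 2(485.1) = 224.5
  CO₂: 0 + 1(485.1) = 485.1
  H₂O: 0 + 2(485.1) = 970.3
Total out = 1703 kmol/h; y_CO₂ = 485.1 / 1703 = 0.2849.

0.285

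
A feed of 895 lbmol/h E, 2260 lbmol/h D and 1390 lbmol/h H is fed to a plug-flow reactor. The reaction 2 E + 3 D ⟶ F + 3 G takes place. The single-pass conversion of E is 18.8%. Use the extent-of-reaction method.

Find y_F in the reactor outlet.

0.0189

E reacted = 0.188 × 895 = 168.3 lbmol/h; ν_E = −2, so ξ = 168.3/2 = 84.13 lbmol/h.
Outlet amounts (n = n₀ + ν ξ):
  E: 895 − 2(84.13) = 726.7
  D: 2260 − 3(84.13) = 2008
  F: 0 + 1(84.13) = 84.13
  G: 0 + 3(84.13) = 252.4
  H: 1390 (inert)
Total out = 4461 lbmol/h; y_F = 84.13 / 4461 = 0.01886.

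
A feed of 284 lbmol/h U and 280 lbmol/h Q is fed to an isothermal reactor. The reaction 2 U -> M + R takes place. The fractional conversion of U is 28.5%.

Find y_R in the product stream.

0.0718

U reacted = 0.285 × 284 = 80.94 lbmol/h; ν_U = −2, so ξ = 80.94/2 = 40.47 lbmol/h.
Outlet amounts (n = n₀ + ν ξ):
  U: 284 − 2(40.47) = 203.1
  M: 0 + 1(40.47) = 40.47
  R: 0 + 1(40.47) = 40.47
  Q: 280 (inert)
Total out = 564 lbmol/h; y_R = 40.47 / 564 = 0.07176.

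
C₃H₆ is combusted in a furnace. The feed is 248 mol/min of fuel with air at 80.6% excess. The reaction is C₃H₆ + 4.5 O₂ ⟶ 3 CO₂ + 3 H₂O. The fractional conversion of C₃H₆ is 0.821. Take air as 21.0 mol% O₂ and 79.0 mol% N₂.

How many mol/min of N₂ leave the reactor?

7580 mol/min

Stoichiometric O₂ = 4.5 × 248 = 1116 mol/min; O₂ fed = 1116 × 1.806 = 2015 mol/min.
N₂ fed = 2015 × 79/21 = 7582 mol/min.
Fuel reacted = 0.821 × 248 → ξ = 203.6 mol/min.
Outlet (n = n₀ + ν ξ):
  C₃H₆: 248 − 1(203.6) = 44.39
  O₂: 2015 − 4.5(203.6) = 1099
  N₂: 7582 (inert)
  CO₂: 0 + 3(203.6) = 610.8
  H₂O: 0 + 3(203.6) = 610.8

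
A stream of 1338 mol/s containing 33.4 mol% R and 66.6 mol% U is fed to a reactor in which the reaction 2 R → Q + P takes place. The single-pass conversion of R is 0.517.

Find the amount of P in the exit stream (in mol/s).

116 mol/s

R reacted = 0.517 × 446.9 = 231 mol/s; ν_R = −2, so ξ = 231/2 = 115.5 mol/s.
Outlet amounts (n = n₀ + ν ξ):
  R: 446.9 − 2(115.5) = 215.8
  Q: 0 + 1(115.5) = 115.5
  P: 0 + 1(115.5) = 115.5
  U: 891.1 (inert)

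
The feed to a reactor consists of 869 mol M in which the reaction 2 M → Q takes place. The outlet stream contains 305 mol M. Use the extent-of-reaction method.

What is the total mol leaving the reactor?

587 mol

For M: n = n₀ − 2ξ → 305 = 869 − 2ξ, giving ξ = 282 mol.
Outlet amounts (n = n₀ + ν ξ):
  M: 869 − 2(282) = 305
  Q: 0 + 1(282) = 282
Total out = 305 + 282 = 587 mol.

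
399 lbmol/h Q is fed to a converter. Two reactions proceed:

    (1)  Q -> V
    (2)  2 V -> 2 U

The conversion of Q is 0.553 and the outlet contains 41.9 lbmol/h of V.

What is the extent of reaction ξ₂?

ξ₂ = 89.4 lbmol/h

Conversion of Q: Q consumed = 1ξ₁ = 0.553 × 399 → ξ₁ = 220.6 lbmol/h.
V balance: n_V = 0 + 1ξ₁ − 2ξ₂ = 41.9 → ξ₂ = (1·220.6 − 41.9)/2 = 89.37 lbmol/h.
Outlet amounts (n = n₀ + Σ ν·ξ):
  Q: 399 − 1(220.6) = 178.4
  V: 0 + 1(220.6) − 2(89.37) = 41.9
  U: 0 + 2(89.37) = 178.7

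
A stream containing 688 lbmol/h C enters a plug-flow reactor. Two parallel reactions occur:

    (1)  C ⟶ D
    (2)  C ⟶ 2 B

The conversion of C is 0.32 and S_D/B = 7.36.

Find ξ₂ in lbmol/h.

ξ₂ = 14 lbmol/h

Conversion of C: C consumed = 0.32 × 688 = 220.2 lbmol/h = 1ξ₁ + 1ξ₂.
Selectivity: 1ξ₁ / (2ξ₂) = 7.36 → ξ₁ = 14.72 ξ₂.
Substitute: (1·14.72 + 1) ξ₂ = 220.2 → ξ₂ = 14.01 lbmol/h, ξ₁ = 206.2 lbmol/h.
Outlet amounts (n = n₀ + Σ ν·ξ):
  C: 688 − 1(206.2) − 1(14.01) = 467.8
  D: 0 + 1(206.2) = 206.2
  B: 0 + 2(14.01) = 28.01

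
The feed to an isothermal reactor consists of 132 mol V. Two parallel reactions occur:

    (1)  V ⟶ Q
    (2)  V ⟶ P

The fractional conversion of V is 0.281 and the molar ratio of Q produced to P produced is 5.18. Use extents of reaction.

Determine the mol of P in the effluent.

6 mol

Conversion of V: V consumed = 0.281 × 132 = 37.09 mol = 1ξ₁ + 1ξ₂.
Selectivity: 1ξ₁ / (1ξ₂) = 5.18 → ξ₁ = 5.18 ξ₂.
Substitute: (1·5.18 + 1) ξ₂ = 37.09 → ξ₂ = 6.002 mol, ξ₁ = 31.09 mol.
Outlet amounts (n = n₀ + Σ ν·ξ):
  V: 132 − 1(31.09) − 1(6.002) = 94.91
  Q: 0 + 1(31.09) = 31.09
  P: 0 + 1(6.002) = 6.002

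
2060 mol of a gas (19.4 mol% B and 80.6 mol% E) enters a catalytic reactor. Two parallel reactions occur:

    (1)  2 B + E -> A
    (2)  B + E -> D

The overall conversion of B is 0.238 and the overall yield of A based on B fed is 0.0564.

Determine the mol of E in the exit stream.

1590 mol

Yield of A: 1ξ₁ / 399.6 = 0.0564 → ξ₁ = 22.54 mol.
Conversion of B: 2ξ₁ + 1ξ₂ = 0.238 × 399.6 = 95.11 → ξ₂ = 50.03 mol.
Outlet amounts (n = n₀ + Σ ν·ξ):
  B: 399.6 − 2(22.54) − 1(50.03) = 304.5
  E: 1660 − 1(22.54) − 1(50.03) = 1588
  A: 0 + 1(22.54) = 22.54
  D: 0 + 1(50.03) = 50.03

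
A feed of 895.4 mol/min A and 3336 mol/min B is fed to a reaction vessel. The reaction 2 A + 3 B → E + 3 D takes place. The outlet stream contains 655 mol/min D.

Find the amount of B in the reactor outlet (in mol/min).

For D: n = n₀ + 3ξ → 655 = 0 + 3ξ, giving ξ = 218.3 mol/min.
Outlet amounts (n = n₀ + ν ξ):
  A: 895.4 − 2(218.3) = 458.7
  B: 3336 − 3(218.3) = 2681
  E: 0 + 1(218.3) = 218.3
  D: 0 + 3(218.3) = 655

2680 mol/min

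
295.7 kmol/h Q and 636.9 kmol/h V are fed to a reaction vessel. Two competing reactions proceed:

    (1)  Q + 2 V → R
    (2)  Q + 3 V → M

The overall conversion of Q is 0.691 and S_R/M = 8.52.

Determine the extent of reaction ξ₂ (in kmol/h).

ξ₂ = 21.5 kmol/h

Conversion of Q: Q consumed = 0.691 × 295.7 = 204.3 kmol/h = 1ξ₁ + 1ξ₂.
Selectivity: 1ξ₁ / (1ξ₂) = 8.52 → ξ₁ = 8.52 ξ₂.
Substitute: (1·8.52 + 1) ξ₂ = 204.3 → ξ₂ = 21.46 kmol/h, ξ₁ = 182.9 kmol/h.
Outlet amounts (n = n₀ + Σ ν·ξ):
  Q: 295.7 − 1(182.9) − 1(21.46) = 91.37
  V: 636.9 − 2(182.9) − 3(21.46) = 206.8
  R: 0 + 1(182.9) = 182.9
  M: 0 + 1(21.46) = 21.46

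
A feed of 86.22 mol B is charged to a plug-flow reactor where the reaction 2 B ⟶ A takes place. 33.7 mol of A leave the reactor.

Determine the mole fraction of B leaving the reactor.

0.358

For A: n = n₀ + 1ξ → 33.7 = 0 + 1ξ, giving ξ = 33.7 mol.
Outlet amounts (n = n₀ + ν ξ):
  B: 86.22 − 2(33.7) = 18.82
  A: 0 + 1(33.7) = 33.7
Total out = 52.52 mol; y_B = 18.82 / 52.52 = 0.3583.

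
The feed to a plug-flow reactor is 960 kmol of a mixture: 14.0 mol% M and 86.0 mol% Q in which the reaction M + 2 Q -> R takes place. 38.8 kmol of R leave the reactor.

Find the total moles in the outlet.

For R: n = n₀ + 1ξ → 38.8 = 0 + 1ξ, giving ξ = 38.8 kmol.
Outlet amounts (n = n₀ + ν ξ):
  M: 134.4 − 1(38.8) = 95.6
  Q: 825.6 − 2(38.8) = 748
  R: 0 + 1(38.8) = 38.8
Total out = 95.6 + 748 + 38.8 = 882.4 kmol.

882 kmol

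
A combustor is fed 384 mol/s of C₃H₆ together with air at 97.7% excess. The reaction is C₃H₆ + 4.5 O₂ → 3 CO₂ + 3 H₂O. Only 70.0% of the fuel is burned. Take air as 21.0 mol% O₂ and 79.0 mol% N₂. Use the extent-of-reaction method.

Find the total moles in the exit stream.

Stoichiometric O₂ = 4.5 × 384 = 1728 mol/s; O₂ fed = 1728 × 1.977 = 3416 mol/s.
N₂ fed = 3416 × 79/21 = 12850 mol/s.
Fuel reacted = 0.7 × 384 → ξ = 268.8 mol/s.
Outlet (n = n₀ + ν ξ):
  C₃H₆: 384 − 1(268.8) = 115.2
  O₂: 3416 − 4.5(268.8) = 2207
  N₂: 12850 (inert)
  CO₂: 0 + 3(268.8) = 806.4
  H₂O: 0 + 3(268.8) = 806.4
Total out = 115.2 + 2207 + 12850 + 806.4 + 806.4 = 16790 mol/s.

16800 mol/s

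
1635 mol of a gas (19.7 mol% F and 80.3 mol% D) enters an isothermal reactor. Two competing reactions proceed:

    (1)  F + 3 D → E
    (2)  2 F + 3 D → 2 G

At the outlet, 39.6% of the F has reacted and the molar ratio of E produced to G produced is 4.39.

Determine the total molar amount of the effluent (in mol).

Conversion of F: F consumed = 0.396 × 322.1 = 127.5 mol = 1ξ₁ + 2ξ₂.
Selectivity: 1ξ₁ / (2ξ₂) = 4.39 → ξ₁ = 8.78 ξ₂.
Substitute: (1·8.78 + 2) ξ₂ = 127.5 → ξ₂ = 11.83 mol, ξ₁ = 103.9 mol.
Outlet amounts (n = n₀ + Σ ν·ξ):
  F: 322.1 − 1(103.9) − 2(11.83) = 194.5
  D: 1313 − 3(103.9) − 3(11.83) = 965.8
  E: 0 + 1(103.9) = 103.9
  G: 0 + 2(11.83) = 23.66
Total out = 194.5 + 965.8 + 103.9 + 23.66 = 1288 mol.

1290 mol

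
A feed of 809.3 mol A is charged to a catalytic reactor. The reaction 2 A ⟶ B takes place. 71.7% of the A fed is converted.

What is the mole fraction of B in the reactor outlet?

A reacted = 0.717 × 809.3 = 580.3 mol; ν_A = −2, so ξ = 580.3/2 = 290.1 mol.
Outlet amounts (n = n₀ + ν ξ):
  A: 809.3 − 2(290.1) = 229
  B: 0 + 1(290.1) = 290.1
Total out = 519.2 mol; y_B = 290.1 / 519.2 = 0.5588.

0.559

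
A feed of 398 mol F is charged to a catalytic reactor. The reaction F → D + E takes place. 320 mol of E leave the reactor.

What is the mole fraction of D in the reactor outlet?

For E: n = n₀ + 1ξ → 320 = 0 + 1ξ, giving ξ = 320 mol.
Outlet amounts (n = n₀ + ν ξ):
  F: 398 − 1(320) = 78
  D: 0 + 1(320) = 320
  E: 0 + 1(320) = 320
Total out = 718 mol; y_D = 320 / 718 = 0.4457.

0.446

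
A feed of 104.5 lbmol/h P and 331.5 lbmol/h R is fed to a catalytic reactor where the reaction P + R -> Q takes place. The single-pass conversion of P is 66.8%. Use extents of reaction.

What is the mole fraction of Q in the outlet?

0.191

P reacted = 0.668 × 104.5 = 69.81 lbmol/h; ν_P = −1, so ξ = 69.81/1 = 69.81 lbmol/h.
Outlet amounts (n = n₀ + ν ξ):
  P: 104.5 − 1(69.81) = 34.69
  R: 331.5 − 1(69.81) = 261.7
  Q: 0 + 1(69.81) = 69.81
Total out = 366.2 lbmol/h; y_Q = 69.81 / 366.2 = 0.1906.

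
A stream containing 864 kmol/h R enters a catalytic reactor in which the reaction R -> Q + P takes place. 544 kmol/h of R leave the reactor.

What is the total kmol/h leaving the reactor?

1180 kmol/h

For R: n = n₀ − 1ξ → 544 = 864 − 1ξ, giving ξ = 320 kmol/h.
Outlet amounts (n = n₀ + ν ξ):
  R: 864 − 1(320) = 544
  Q: 0 + 1(320) = 320
  P: 0 + 1(320) = 320
Total out = 544 + 320 + 320 = 1184 kmol/h.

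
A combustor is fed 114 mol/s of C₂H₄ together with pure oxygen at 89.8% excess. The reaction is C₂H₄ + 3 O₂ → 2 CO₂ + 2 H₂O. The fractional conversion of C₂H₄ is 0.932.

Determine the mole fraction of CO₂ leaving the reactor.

Stoichiometric O₂ = 3 × 114 = 342 mol/s; O₂ fed = 342 × 1.898 = 649.1 mol/s.
Fuel reacted = 0.932 × 114 → ξ = 106.2 mol/s.
Outlet (n = n₀ + ν ξ):
  C₂H₄: 114 − 1(106.2) = 7.752
  O₂: 649.1 − 3(106.2) = 330.4
  CO₂: 0 + 2(106.2) = 212.5
  H₂O: 0 + 2(106.2) = 212.5
Total out = 763.1 mol/s; y_CO₂ = 212.5 / 763.1 = 0.2785.

0.278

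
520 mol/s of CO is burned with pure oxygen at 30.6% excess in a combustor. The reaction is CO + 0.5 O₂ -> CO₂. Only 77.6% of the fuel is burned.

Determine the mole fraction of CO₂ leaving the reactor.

Stoichiometric O₂ = 0.5 × 520 = 260 mol/s; O₂ fed = 260 × 1.306 = 339.6 mol/s.
Fuel reacted = 0.776 × 520 → ξ = 403.5 mol/s.
Outlet (n = n₀ + ν ξ):
  CO: 520 − 1(403.5) = 116.5
  O₂: 339.6 − 0.5(403.5) = 137.8
  CO₂: 0 + 1(403.5) = 403.5
Total out = 657.8 mol/s; y_CO₂ = 403.5 / 657.8 = 0.6134.

0.613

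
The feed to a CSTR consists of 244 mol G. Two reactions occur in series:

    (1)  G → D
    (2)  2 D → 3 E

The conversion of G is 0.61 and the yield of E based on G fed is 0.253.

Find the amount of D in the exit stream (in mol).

Conversion of G: G consumed = 1ξ₁ = 0.61 × 244 → ξ₁ = 148.8 mol.
Yield of E: 3ξ₂ / 244 = 0.253 → ξ₂ = 20.58 mol.
Outlet amounts (n = n₀ + Σ ν·ξ):
  G: 244 − 1(148.8) = 95.16
  D: 0 + 1(148.8) − 2(20.58) = 107.7
  E: 0 + 3(20.58) = 61.73

108 mol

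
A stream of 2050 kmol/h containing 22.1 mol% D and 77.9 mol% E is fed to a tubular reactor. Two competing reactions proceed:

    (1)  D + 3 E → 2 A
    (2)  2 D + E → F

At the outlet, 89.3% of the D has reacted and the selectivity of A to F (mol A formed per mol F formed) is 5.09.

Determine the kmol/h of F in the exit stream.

Conversion of D: D consumed = 0.893 × 453.1 = 404.6 kmol/h = 1ξ₁ + 2ξ₂.
Selectivity: 2ξ₁ / (1ξ₂) = 5.09 → ξ₁ = 2.545 ξ₂.
Substitute: (1·2.545 + 2) ξ₂ = 404.6 → ξ₂ = 89.02 kmol/h, ξ₁ = 226.5 kmol/h.
Outlet amounts (n = n₀ + Σ ν·ξ):
  D: 453.1 − 1(226.5) − 2(89.02) = 48.48
  E: 1597 − 3(226.5) − 1(89.02) = 828.3
  A: 0 + 2(226.5) = 453.1
  F: 0 + 1(89.02) = 89.02

89 kmol/h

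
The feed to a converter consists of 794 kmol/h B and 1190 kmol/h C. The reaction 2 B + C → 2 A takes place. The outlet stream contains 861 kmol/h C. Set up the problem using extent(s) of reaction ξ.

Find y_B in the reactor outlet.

0.0822

For C: n = n₀ − 1ξ → 861 = 1190 − 1ξ, giving ξ = 329 kmol/h.
Outlet amounts (n = n₀ + ν ξ):
  B: 794 − 2(329) = 136
  C: 1190 − 1(329) = 861
  A: 0 + 2(329) = 658
Total out = 1655 kmol/h; y_B = 136 / 1655 = 0.08218.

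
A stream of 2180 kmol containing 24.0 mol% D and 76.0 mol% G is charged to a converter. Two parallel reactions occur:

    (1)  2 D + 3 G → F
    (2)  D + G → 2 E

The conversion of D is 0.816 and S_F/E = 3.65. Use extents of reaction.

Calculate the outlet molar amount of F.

200 kmol

Conversion of D: D consumed = 0.816 × 523.2 = 426.9 kmol = 2ξ₁ + 1ξ₂.
Selectivity: 1ξ₁ / (2ξ₂) = 3.65 → ξ₁ = 7.3 ξ₂.
Substitute: (2·7.3 + 1) ξ₂ = 426.9 → ξ₂ = 27.37 kmol, ξ₁ = 199.8 kmol.
Outlet amounts (n = n₀ + Σ ν·ξ):
  D: 523.2 − 2(199.8) − 1(27.37) = 96.27
  G: 1657 − 3(199.8) − 1(27.37) = 1030
  F: 0 + 1(199.8) = 199.8
  E: 0 + 2(27.37) = 54.73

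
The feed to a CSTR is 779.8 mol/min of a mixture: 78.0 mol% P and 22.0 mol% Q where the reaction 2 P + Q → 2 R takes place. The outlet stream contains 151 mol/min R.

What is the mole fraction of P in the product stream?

For R: n = n₀ + 2ξ → 151 = 0 + 2ξ, giving ξ = 75.5 mol/min.
Outlet amounts (n = n₀ + ν ξ):
  P: 608.2 − 2(75.5) = 457.2
  Q: 171.6 − 1(75.5) = 96.06
  R: 0 + 2(75.5) = 151
Total out = 704.3 mol/min; y_P = 457.2 / 704.3 = 0.6492.

0.649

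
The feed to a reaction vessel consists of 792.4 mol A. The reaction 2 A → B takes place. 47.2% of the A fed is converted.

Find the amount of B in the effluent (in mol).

A reacted = 0.472 × 792.4 = 374 mol; ν_A = −2, so ξ = 374/2 = 187 mol.
Outlet amounts (n = n₀ + ν ξ):
  A: 792.4 − 2(187) = 418.4
  B: 0 + 1(187) = 187

187 mol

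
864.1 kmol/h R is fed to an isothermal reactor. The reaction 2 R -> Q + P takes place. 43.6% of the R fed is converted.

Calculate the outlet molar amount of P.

188 kmol/h

R reacted = 0.436 × 864.1 = 376.7 kmol/h; ν_R = −2, so ξ = 376.7/2 = 188.4 kmol/h.
Outlet amounts (n = n₀ + ν ξ):
  R: 864.1 − 2(188.4) = 487.4
  Q: 0 + 1(188.4) = 188.4
  P: 0 + 1(188.4) = 188.4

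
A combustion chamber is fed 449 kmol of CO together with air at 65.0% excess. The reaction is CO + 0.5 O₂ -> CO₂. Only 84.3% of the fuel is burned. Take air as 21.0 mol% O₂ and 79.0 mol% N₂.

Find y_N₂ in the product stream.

Stoichiometric O₂ = 0.5 × 449 = 224.5 kmol; O₂ fed = 224.5 × 1.650 = 370.4 kmol.
N₂ fed = 370.4 × 79/21 = 1394 kmol.
Fuel reacted = 0.843 × 449 → ξ = 378.5 kmol.
Outlet (n = n₀ + ν ξ):
  CO: 449 − 1(378.5) = 70.49
  O₂: 370.4 − 0.5(378.5) = 181.2
  N₂: 1394 (inert)
  CO₂: 0 + 1(378.5) = 378.5
Total out = 2024 kmol; y_N₂ = 1394 / 2024 = 0.6886.

0.689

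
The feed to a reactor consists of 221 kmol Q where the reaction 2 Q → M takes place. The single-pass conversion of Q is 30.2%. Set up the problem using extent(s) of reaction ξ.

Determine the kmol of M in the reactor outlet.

33.4 kmol

Q reacted = 0.302 × 221 = 66.74 kmol; ν_Q = −2, so ξ = 66.74/2 = 33.37 kmol.
Outlet amounts (n = n₀ + ν ξ):
  Q: 221 − 2(33.37) = 154.3
  M: 0 + 1(33.37) = 33.37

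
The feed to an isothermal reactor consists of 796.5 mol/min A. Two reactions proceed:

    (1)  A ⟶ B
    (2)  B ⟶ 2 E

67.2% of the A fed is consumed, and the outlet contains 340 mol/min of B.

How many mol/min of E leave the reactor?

Conversion of A: A consumed = 1ξ₁ = 0.672 × 796.5 → ξ₁ = 535.2 mol/min.
B balance: n_B = 0 + 1ξ₁ − 1ξ₂ = 340 → ξ₂ = (1·535.2 − 340)/1 = 195.2 mol/min.
Outlet amounts (n = n₀ + Σ ν·ξ):
  A: 796.5 − 1(535.2) = 261.3
  B: 0 + 1(535.2) − 1(195.2) = 340
  E: 0 + 2(195.2) = 390.5

390 mol/min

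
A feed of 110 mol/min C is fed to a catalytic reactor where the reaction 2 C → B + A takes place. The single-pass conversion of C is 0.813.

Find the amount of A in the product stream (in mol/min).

44.7 mol/min

C reacted = 0.813 × 110 = 89.43 mol/min; ν_C = −2, so ξ = 89.43/2 = 44.71 mol/min.
Outlet amounts (n = n₀ + ν ξ):
  C: 110 − 2(44.71) = 20.57
  B: 0 + 1(44.71) = 44.71
  A: 0 + 1(44.71) = 44.71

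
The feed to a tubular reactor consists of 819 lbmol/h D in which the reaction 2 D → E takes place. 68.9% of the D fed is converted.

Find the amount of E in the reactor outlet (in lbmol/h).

282 lbmol/h

D reacted = 0.689 × 819 = 564.3 lbmol/h; ν_D = −2, so ξ = 564.3/2 = 282.1 lbmol/h.
Outlet amounts (n = n₀ + ν ξ):
  D: 819 − 2(282.1) = 254.7
  E: 0 + 1(282.1) = 282.1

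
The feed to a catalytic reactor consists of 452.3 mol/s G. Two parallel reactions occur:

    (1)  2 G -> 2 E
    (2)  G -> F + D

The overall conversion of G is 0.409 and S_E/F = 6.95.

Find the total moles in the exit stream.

476 mol/s

Conversion of G: G consumed = 0.409 × 452.3 = 185 mol/s = 2ξ₁ + 1ξ₂.
Selectivity: 2ξ₁ / (1ξ₂) = 6.95 → ξ₁ = 3.475 ξ₂.
Substitute: (2·3.475 + 1) ξ₂ = 185 → ξ₂ = 23.27 mol/s, ξ₁ = 80.86 mol/s.
Outlet amounts (n = n₀ + Σ ν·ξ):
  G: 452.3 − 2(80.86) − 1(23.27) = 267.3
  E: 0 + 2(80.86) = 161.7
  F: 0 + 1(23.27) = 23.27
  D: 0 + 1(23.27) = 23.27
Total out = 267.3 + 161.7 + 23.27 + 23.27 = 475.6 mol/s.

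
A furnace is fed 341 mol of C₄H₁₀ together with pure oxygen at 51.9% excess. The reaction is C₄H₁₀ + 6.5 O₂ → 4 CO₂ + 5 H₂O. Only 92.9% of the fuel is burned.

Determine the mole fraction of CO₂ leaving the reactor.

0.303

Stoichiometric O₂ = 6.5 × 341 = 2216 mol; O₂ fed = 2216 × 1.519 = 3367 mol.
Fuel reacted = 0.929 × 341 → ξ = 316.8 mol.
Outlet (n = n₀ + ν ξ):
  C₄H₁₀: 341 − 1(316.8) = 24.21
  O₂: 3367 − 6.5(316.8) = 1308
  CO₂: 0 + 4(316.8) = 1267
  H₂O: 0 + 5(316.8) = 1584
Total out = 4183 mol; y_CO₂ = 1267 / 4183 = 0.3029.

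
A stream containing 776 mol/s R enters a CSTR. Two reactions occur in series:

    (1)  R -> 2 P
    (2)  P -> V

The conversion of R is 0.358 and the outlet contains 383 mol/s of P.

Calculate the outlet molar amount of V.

173 mol/s

Conversion of R: R consumed = 1ξ₁ = 0.358 × 776 → ξ₁ = 277.8 mol/s.
P balance: n_P = 0 + 2ξ₁ − 1ξ₂ = 383 → ξ₂ = (2·277.8 − 383)/1 = 172.6 mol/s.
Outlet amounts (n = n₀ + Σ ν·ξ):
  R: 776 − 1(277.8) = 498.2
  P: 0 + 2(277.8) − 1(172.6) = 383
  V: 0 + 1(172.6) = 172.6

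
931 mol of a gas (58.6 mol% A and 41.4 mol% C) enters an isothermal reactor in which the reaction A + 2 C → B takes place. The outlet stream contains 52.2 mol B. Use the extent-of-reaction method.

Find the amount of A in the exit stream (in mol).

For B: n = n₀ + 1ξ → 52.2 = 0 + 1ξ, giving ξ = 52.2 mol.
Outlet amounts (n = n₀ + ν ξ):
  A: 545.6 − 1(52.2) = 493.4
  C: 385.4 − 2(52.2) = 281
  B: 0 + 1(52.2) = 52.2

493 mol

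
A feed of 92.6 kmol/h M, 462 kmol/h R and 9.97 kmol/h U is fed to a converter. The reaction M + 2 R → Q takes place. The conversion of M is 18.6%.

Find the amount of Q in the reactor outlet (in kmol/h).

17.2 kmol/h

M reacted = 0.186 × 92.6 = 17.22 kmol/h; ν_M = −1, so ξ = 17.22/1 = 17.22 kmol/h.
Outlet amounts (n = n₀ + ν ξ):
  M: 92.6 − 1(17.22) = 75.38
  R: 462 − 2(17.22) = 427.6
  Q: 0 + 1(17.22) = 17.22
  U: 9.97 (inert)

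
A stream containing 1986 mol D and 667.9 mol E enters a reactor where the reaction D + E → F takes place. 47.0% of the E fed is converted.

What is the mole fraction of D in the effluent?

0.715

E reacted = 0.47 × 667.9 = 313.9 mol; ν_E = −1, so ξ = 313.9/1 = 313.9 mol.
Outlet amounts (n = n₀ + ν ξ):
  D: 1986 − 1(313.9) = 1672
  E: 667.9 − 1(313.9) = 354
  F: 0 + 1(313.9) = 313.9
Total out = 2340 mol; y_D = 1672 / 2340 = 0.7146.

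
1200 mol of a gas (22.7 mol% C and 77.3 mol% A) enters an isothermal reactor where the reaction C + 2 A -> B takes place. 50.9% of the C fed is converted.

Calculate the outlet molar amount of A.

650 mol

C reacted = 0.509 × 272.4 = 138.7 mol; ν_C = −1, so ξ = 138.7/1 = 138.7 mol.
Outlet amounts (n = n₀ + ν ξ):
  C: 272.4 − 1(138.7) = 133.7
  A: 927.6 − 2(138.7) = 650.3
  B: 0 + 1(138.7) = 138.7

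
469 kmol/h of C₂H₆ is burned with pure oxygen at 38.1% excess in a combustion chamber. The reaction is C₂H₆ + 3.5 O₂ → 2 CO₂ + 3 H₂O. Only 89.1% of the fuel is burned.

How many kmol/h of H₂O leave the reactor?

Stoichiometric O₂ = 3.5 × 469 = 1642 kmol/h; O₂ fed = 1642 × 1.381 = 2267 kmol/h.
Fuel reacted = 0.891 × 469 → ξ = 417.9 kmol/h.
Outlet (n = n₀ + ν ξ):
  C₂H₆: 469 − 1(417.9) = 51.12
  O₂: 2267 − 3.5(417.9) = 804.3
  CO₂: 0 + 2(417.9) = 835.8
  H₂O: 0 + 3(417.9) = 1254

1250 kmol/h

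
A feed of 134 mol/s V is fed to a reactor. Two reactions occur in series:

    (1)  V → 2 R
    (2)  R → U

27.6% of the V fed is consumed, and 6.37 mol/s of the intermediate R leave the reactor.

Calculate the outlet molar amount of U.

67.6 mol/s

Conversion of V: V consumed = 1ξ₁ = 0.276 × 134 → ξ₁ = 36.98 mol/s.
R balance: n_R = 0 + 2ξ₁ − 1ξ₂ = 6.37 → ξ₂ = (2·36.98 − 6.37)/1 = 67.6 mol/s.
Outlet amounts (n = n₀ + Σ ν·ξ):
  V: 134 − 1(36.98) = 97.02
  R: 0 + 2(36.98) − 1(67.6) = 6.37
  U: 0 + 1(67.6) = 67.6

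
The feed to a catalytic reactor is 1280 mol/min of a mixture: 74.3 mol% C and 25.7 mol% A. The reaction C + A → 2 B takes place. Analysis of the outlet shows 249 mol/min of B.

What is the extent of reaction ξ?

ξ = 124 mol/min

For B: n = n₀ + 2ξ → 249 = 0 + 2ξ, giving ξ = 124.5 mol/min.
Outlet amounts (n = n₀ + ν ξ):
  C: 951 − 1(124.5) = 826.5
  A: 329 − 1(124.5) = 204.5
  B: 0 + 2(124.5) = 249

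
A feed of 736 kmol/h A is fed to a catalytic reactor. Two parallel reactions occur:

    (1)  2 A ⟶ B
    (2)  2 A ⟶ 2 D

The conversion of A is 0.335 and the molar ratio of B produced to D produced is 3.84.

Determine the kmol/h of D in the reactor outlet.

Conversion of A: A consumed = 0.335 × 736 = 246.6 kmol/h = 2ξ₁ + 2ξ₂.
Selectivity: 1ξ₁ / (2ξ₂) = 3.84 → ξ₁ = 7.68 ξ₂.
Substitute: (2·7.68 + 2) ξ₂ = 246.6 → ξ₂ = 14.2 kmol/h, ξ₁ = 109.1 kmol/h.
Outlet amounts (n = n₀ + Σ ν·ξ):
  A: 736 − 2(109.1) − 2(14.2) = 489.4
  B: 0 + 1(109.1) = 109.1
  D: 0 + 2(14.2) = 28.41

28.4 kmol/h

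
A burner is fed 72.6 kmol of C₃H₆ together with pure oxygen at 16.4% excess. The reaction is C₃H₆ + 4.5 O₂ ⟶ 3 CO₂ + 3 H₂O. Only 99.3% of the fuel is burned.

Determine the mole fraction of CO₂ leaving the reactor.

Stoichiometric O₂ = 4.5 × 72.6 = 326.7 kmol; O₂ fed = 326.7 × 1.164 = 380.3 kmol.
Fuel reacted = 0.993 × 72.6 → ξ = 72.09 kmol.
Outlet (n = n₀ + ν ξ):
  C₃H₆: 72.6 − 1(72.09) = 0.5082
  O₂: 380.3 − 4.5(72.09) = 55.87
  CO₂: 0 + 3(72.09) = 216.3
  H₂O: 0 + 3(72.09) = 216.3
Total out = 488.9 kmol; y_CO₂ = 216.3 / 488.9 = 0.4423.

0.442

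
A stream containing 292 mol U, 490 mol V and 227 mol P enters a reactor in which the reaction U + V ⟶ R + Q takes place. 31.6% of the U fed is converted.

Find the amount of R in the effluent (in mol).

U reacted = 0.316 × 292 = 92.27 mol; ν_U = −1, so ξ = 92.27/1 = 92.27 mol.
Outlet amounts (n = n₀ + ν ξ):
  U: 292 − 1(92.27) = 199.7
  V: 490 − 1(92.27) = 397.7
  R: 0 + 1(92.27) = 92.27
  Q: 0 + 1(92.27) = 92.27
  P: 227 (inert)

92.3 mol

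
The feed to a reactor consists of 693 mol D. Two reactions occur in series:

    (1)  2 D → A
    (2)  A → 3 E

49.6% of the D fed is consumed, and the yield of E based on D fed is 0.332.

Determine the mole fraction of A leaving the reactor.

Conversion of D: D consumed = 2ξ₁ = 0.496 × 693 → ξ₁ = 171.9 mol.
Yield of E: 3ξ₂ / 693 = 0.332 → ξ₂ = 76.69 mol.
Outlet amounts (n = n₀ + Σ ν·ξ):
  D: 693 − 2(171.9) = 349.3
  A: 0 + 1(171.9) − 1(76.69) = 95.17
  E: 0 + 3(76.69) = 230.1
Total out = 674.5 mol; y_A = 95.17 / 674.5 = 0.1411.

0.141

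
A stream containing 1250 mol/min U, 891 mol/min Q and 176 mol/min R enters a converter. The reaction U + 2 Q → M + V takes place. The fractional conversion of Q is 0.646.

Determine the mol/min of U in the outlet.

962 mol/min

Q reacted = 0.646 × 891 = 575.6 mol/min; ν_Q = −2, so ξ = 575.6/2 = 287.8 mol/min.
Outlet amounts (n = n₀ + ν ξ):
  U: 1250 − 1(287.8) = 962.2
  Q: 891 − 2(287.8) = 315.4
  M: 0 + 1(287.8) = 287.8
  V: 0 + 1(287.8) = 287.8
  R: 176 (inert)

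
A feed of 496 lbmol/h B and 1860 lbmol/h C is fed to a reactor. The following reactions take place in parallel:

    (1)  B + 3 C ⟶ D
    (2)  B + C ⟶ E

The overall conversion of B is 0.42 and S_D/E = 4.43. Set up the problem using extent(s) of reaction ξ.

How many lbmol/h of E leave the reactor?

38.4 lbmol/h

Conversion of B: B consumed = 0.42 × 496 = 208.3 lbmol/h = 1ξ₁ + 1ξ₂.
Selectivity: 1ξ₁ / (1ξ₂) = 4.43 → ξ₁ = 4.43 ξ₂.
Substitute: (1·4.43 + 1) ξ₂ = 208.3 → ξ₂ = 38.36 lbmol/h, ξ₁ = 170 lbmol/h.
Outlet amounts (n = n₀ + Σ ν·ξ):
  B: 496 − 1(170) − 1(38.36) = 287.7
  C: 1860 − 3(170) − 1(38.36) = 1312
  D: 0 + 1(170) = 170
  E: 0 + 1(38.36) = 38.36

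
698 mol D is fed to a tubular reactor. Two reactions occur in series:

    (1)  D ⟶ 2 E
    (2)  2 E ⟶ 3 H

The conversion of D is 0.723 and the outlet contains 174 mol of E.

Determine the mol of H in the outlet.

Conversion of D: D consumed = 1ξ₁ = 0.723 × 698 → ξ₁ = 504.7 mol.
E balance: n_E = 0 + 2ξ₁ − 2ξ₂ = 174 → ξ₂ = (2·504.7 − 174)/2 = 417.7 mol.
Outlet amounts (n = n₀ + Σ ν·ξ):
  D: 698 − 1(504.7) = 193.3
  E: 0 + 2(504.7) − 2(417.7) = 174
  H: 0 + 3(417.7) = 1253

1250 mol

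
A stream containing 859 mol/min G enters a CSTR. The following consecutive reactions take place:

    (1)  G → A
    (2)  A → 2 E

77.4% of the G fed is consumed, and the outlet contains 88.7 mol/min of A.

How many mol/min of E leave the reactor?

Conversion of G: G consumed = 1ξ₁ = 0.774 × 859 → ξ₁ = 664.9 mol/min.
A balance: n_A = 0 + 1ξ₁ − 1ξ₂ = 88.7 → ξ₂ = (1·664.9 − 88.7)/1 = 576.2 mol/min.
Outlet amounts (n = n₀ + Σ ν·ξ):
  G: 859 − 1(664.9) = 194.1
  A: 0 + 1(664.9) − 1(576.2) = 88.7
  E: 0 + 2(576.2) = 1152

1150 mol/min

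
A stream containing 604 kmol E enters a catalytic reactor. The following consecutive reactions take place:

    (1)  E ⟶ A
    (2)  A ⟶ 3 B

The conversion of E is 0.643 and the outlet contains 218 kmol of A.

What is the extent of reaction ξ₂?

ξ₂ = 170 kmol

Conversion of E: E consumed = 1ξ₁ = 0.643 × 604 → ξ₁ = 388.4 kmol.
A balance: n_A = 0 + 1ξ₁ − 1ξ₂ = 218 → ξ₂ = (1·388.4 − 218)/1 = 170.4 kmol.
Outlet amounts (n = n₀ + Σ ν·ξ):
  E: 604 − 1(388.4) = 215.6
  A: 0 + 1(388.4) − 1(170.4) = 218
  B: 0 + 3(170.4) = 511.1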